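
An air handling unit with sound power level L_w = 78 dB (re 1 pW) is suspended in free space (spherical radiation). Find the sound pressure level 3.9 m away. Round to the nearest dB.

The power spreads over a sphere of area 4π·r², so L_p = L_w − 10·log₁₀(4π·r²).
4π·r² = 191.1 m², 10·log₁₀ of that is 22.813 dB.
L_p = 78 − 22.813 = 55.19 dB.

55 dB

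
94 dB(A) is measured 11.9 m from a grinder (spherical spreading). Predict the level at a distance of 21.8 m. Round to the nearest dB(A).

89 dB(A)

Point-source attenuation: ΔL = 20·log₁₀(r₂/r₁) = 20·log₁₀(21.8/11.9) = 5.258 dB.
L₂ = 94 − 20·log₁₀(21.8/11.9) = 94 − 5.258 = 88.74 dB(A).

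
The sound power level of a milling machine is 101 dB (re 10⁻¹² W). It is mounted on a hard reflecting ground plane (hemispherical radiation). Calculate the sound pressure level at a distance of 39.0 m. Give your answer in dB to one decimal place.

L_p = L_w − 10·log₁₀(2π·r²) with r = 39.0 m.
2π·r² = 9557 m², 10·log₁₀ of that is 39.803 dB.
L_p = 101 − 39.803 = 61.20 dB.

61.2 dB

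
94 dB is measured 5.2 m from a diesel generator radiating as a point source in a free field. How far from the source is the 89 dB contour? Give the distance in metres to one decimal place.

9.2 m

For a point source L₁ − L₂ = 20·log₁₀(r₂/r₁), so r₂ = r₁·10^((L₁−L₂)/20).
r₂ = 5.2·10^((94−89)/20) = 5.2·10^(5.0/20) = 9.25 m.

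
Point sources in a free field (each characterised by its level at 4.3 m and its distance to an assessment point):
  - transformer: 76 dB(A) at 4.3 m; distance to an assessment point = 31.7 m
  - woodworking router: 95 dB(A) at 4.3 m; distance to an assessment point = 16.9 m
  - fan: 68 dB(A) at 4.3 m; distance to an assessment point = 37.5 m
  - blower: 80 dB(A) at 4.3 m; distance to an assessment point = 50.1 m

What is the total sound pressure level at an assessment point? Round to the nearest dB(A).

83 dB(A)

Propagate each source to the receiver with L = L_ref − 20·log₁₀(r/r_ref), then add intensities.
transformer: 76 − 20·log₁₀(31.7/4.3) = 76 − 17.35 = 58.65 dB(A).
woodworking router: 95 − 20·log₁₀(16.9/4.3) = 95 − 11.89 = 83.11 dB(A).
fan: 68 − 20·log₁₀(37.5/4.3) = 68 − 18.81 = 49.19 dB(A).
blower: 80 − 20·log₁₀(50.1/4.3) = 80 − 21.33 = 58.67 dB(A).
Σ 10^(L/10) = 2.063e+08 → L_total = 10·log₁₀(2.063e+08) = 83.14 dB(A).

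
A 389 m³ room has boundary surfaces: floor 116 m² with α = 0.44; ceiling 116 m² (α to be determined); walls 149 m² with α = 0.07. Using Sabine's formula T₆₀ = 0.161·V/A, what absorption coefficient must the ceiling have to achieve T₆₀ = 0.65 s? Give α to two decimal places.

0.30

Required total absorption A = 0.161·389/0.65 = 96.35 m².
Absorption from the other surfaces = 116·0.44 + 149·0.07 = 61.47 m², so the ceiling must supply 34.88 m² over 116 m².
α = 34.88/116 = 0.301.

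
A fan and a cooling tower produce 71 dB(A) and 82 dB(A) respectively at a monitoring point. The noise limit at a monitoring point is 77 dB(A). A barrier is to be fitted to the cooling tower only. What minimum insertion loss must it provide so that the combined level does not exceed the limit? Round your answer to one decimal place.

6.3 dB

Fixed contribution from the other source: Σ 10^(L/10) = 10^(71/10) = 1.259e+07 (71.00 dB(A)).
The limit corresponds to 10^(77/10) = 5.012e+07; subtracting the fixed part leaves 3.753e+07 for the cooling tower, i.e. 75.74 dB(A).
Required insertion loss = 82 − 75.74 = 6.26 dB.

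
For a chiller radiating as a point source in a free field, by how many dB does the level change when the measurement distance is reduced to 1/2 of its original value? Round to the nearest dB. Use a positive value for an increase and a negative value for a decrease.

Point-source spreading: ΔL = −20·log₁₀(r₂/r₁).
ΔL = −20·log₁₀(0.5) = +6.02 dB.

+6 dB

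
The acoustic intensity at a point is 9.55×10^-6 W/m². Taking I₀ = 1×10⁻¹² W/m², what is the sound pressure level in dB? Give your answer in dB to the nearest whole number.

Dividing by I₀ shifts the exponent by 12: I/I₀ = 9.55×10^6.
L = 10·(0.9800 + 6) = 69.80 dB.

70 dB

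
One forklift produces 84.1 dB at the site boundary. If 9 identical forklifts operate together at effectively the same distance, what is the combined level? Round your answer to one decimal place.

L_total = L₁ + 10·log₁₀ N for N identical incoherent sources.
L_total = 84.1 + 10·log₁₀(9) = 84.1 + 9.542 = 93.64 dB.

93.6 dB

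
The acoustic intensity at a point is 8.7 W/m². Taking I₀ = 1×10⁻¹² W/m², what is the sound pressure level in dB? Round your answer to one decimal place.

129.4 dB

L = 10·log₁₀(I/I₀) = 10·log₁₀(8.7/10⁻¹²) = 10·log₁₀(8.7×10^12).
L = 10·(0.9395 + 12) = 129.40 dB.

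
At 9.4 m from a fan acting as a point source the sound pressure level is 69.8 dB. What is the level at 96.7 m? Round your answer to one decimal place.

49.6 dB

Point-source attenuation: ΔL = 20·log₁₀(r₂/r₁) = 20·log₁₀(96.7/9.4) = 20.246 dB.
L₂ = 69.8 − 20·log₁₀(96.7/9.4) = 69.8 − 20.246 = 49.55 dB.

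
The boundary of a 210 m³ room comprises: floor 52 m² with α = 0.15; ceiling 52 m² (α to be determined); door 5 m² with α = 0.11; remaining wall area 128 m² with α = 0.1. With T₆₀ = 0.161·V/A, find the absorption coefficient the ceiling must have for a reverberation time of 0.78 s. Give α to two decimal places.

0.43

From T₆₀ = 0.161·V/A, the target T₆₀ = 0.78 s needs A = 0.161·210/0.78 = 43.35 m².
Absorption from the other surfaces = 52·0.15 + 5·0.11 + 128·0.1 = 21.15 m², so the ceiling must supply 22.20 m² over 52 m².
α = 22.20/52 = 0.427.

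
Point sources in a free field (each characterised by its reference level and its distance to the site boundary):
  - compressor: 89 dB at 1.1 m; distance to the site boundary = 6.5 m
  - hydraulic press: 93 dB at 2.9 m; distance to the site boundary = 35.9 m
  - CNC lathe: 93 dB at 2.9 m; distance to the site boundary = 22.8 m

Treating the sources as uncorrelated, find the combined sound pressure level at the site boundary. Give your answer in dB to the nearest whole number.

Propagate each source to the receiver with L = L_ref − 20·log₁₀(r/r_ref), then add intensities.
compressor: 89 − 20·log₁₀(6.5/1.1) = 89 − 15.43 = 73.57 dB.
hydraulic press: 93 − 20·log₁₀(35.9/2.9) = 93 − 21.85 = 71.15 dB.
CNC lathe: 93 − 20·log₁₀(22.8/2.9) = 93 − 17.91 = 75.09 dB.
Σ 10^(L/10) = 6.805e+07 → L_total = 10·log₁₀(6.805e+07) = 78.33 dB.

78 dB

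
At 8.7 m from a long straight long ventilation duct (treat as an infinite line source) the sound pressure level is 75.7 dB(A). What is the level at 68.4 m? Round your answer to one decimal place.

For a line source, L₂ = L₁ − 10·log₁₀(r₂/r₁).
L₂ = 75.7 − 10·log₁₀(68.4/8.7) = 75.7 − 8.955 = 66.74 dB(A).

66.7 dB(A)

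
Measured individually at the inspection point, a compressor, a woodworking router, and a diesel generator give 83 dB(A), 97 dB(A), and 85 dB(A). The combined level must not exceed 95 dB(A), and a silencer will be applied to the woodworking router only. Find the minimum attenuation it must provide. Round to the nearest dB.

3 dB

Everything except the woodworking router sums to 10^(83/10) + 10^(85/10) = 5.158e+08 in linear terms, 87.12 dB(A).
To meet 95 dB(A) overall, the treated woodworking router may contribute at most 10^(95/10) − 5.158e+08 = 2.647e+09, i.e. 94.23 dB(A).
Required insertion loss = 97 − 94.23 = 2.77 dB.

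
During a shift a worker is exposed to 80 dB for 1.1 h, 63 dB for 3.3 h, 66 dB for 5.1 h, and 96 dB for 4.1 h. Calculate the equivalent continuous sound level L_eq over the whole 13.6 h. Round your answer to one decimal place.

L_eq = 10·log₁₀[(1/T)·Σ tᵢ·10^(Lᵢ/10)] with T = 13.6 h.
Σ tᵢ·10^(Lᵢ/10) = 1.1·10^(80/10) + 3.3·10^(63/10) + 5.1·10^(66/10) + 4.1·10^(96/10) = 1.646e+10.
L_eq = 10·log₁₀(1.646e+10/13.6) = 90.83 dB.

90.8 dB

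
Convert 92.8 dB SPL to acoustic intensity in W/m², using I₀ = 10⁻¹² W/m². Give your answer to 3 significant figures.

L = 10·log₁₀(I/I₀) ⇒ I = I₀·10^(L/10) = 10⁻¹² × 10^9.28.

0.00191 W/m²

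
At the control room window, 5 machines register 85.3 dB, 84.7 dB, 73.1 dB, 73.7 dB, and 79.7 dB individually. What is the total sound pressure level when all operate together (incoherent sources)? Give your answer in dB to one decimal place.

88.9 dB

Incoherent sources combine by intensity addition: L_total = 10·log₁₀(Σ 10^(L_i/10)).
Σ 10^(L/10) = 10^(85.3/10) + 10^(84.7/10) + 10^(73.1/10) + 10^(73.7/10) + 10^(79.7/10) = 7.712e+08.
L_total = 10·log₁₀(7.712e+08) = 88.87 dB.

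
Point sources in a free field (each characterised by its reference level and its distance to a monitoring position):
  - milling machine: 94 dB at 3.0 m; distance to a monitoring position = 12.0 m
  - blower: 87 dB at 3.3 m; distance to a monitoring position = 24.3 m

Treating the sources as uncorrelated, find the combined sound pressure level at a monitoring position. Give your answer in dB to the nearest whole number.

Propagate each source to the receiver with L = L_ref − 20·log₁₀(r/r_ref), then add intensities.
milling machine: 94 − 20·log₁₀(12.0/3.0) = 94 − 12.04 = 81.96 dB.
blower: 87 − 20·log₁₀(24.3/3.3) = 87 − 17.34 = 69.66 dB.
Σ 10^(L/10) = 1.662e+08 → L_total = 10·log₁₀(1.662e+08) = 82.21 dB.

82 dB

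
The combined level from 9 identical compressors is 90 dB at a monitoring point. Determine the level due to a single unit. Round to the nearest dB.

For N identical incoherent sources L_total = L₁ + 10·log₁₀ N, so L₁ = 90 − 10·log₁₀(9) = 90 − 9.542.

80 dB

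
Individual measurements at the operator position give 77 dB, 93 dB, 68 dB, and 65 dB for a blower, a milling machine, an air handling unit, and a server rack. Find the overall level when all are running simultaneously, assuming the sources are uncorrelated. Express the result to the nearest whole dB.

93 dB

For uncorrelated sources the intensities add, so convert each level to linear form, sum, and take 10·log₁₀ of the total.
Σ 10^(L/10) = 10^(77/10) + 10^(93/10) + 10^(68/10) + 10^(65/10) = 2.055e+09.
L_total = 10·log₁₀(2.055e+09) = 93.13 dB.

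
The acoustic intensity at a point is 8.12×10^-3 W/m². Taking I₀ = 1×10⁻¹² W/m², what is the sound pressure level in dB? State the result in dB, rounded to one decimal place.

99.1 dB

I/I₀ = 8.12×10^-3/10⁻¹² = 8.12×10^9, and L = 10·log₁₀(I/I₀).
L = 10·(0.9096 + 9) = 99.10 dB.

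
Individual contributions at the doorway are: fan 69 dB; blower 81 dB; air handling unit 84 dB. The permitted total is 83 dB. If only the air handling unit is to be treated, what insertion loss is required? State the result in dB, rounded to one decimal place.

Fixed contribution from the other sources: Σ 10^(L/10) = 10^(69/10) + 10^(81/10) = 1.338e+08 (81.27 dB).
The limit corresponds to 10^(83/10) = 1.995e+08; subtracting the fixed part leaves 6.569e+07 for the air handling unit, i.e. 78.18 dB.
Required insertion loss = 84 − 78.18 = 5.82 dB.

5.8 dB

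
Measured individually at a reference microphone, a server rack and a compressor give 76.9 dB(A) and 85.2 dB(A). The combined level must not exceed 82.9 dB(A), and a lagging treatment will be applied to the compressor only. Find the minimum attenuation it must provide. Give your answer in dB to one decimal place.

Everything except the compressor sums to 10^(76.9/10) = 4.898e+07 in linear terms, 76.90 dB(A).
To meet 82.9 dB(A) overall, the treated compressor may contribute at most 10^(82.9/10) − 4.898e+07 = 1.460e+08, i.e. 81.64 dB(A).
Required insertion loss = 85.2 − 81.64 = 3.56 dB.

3.6 dB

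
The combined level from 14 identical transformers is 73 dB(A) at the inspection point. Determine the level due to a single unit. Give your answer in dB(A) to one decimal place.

For N identical incoherent sources L_total = L₁ + 10·log₁₀ N, so L₁ = 73 − 10·log₁₀(14) = 73 − 11.461.

61.5 dB(A)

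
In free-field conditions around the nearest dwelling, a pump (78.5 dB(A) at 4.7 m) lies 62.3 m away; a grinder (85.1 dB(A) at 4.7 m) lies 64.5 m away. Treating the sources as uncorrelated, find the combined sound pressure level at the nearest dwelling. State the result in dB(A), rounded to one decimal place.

Apply inverse-square spreading to bring every level to the receiver, then sum 10^(L/10).
pump: 78.5 − 20·log₁₀(62.3/4.7) = 78.5 − 22.45 = 56.05 dB(A).
grinder: 85.1 − 20·log₁₀(64.5/4.7) = 85.1 − 22.75 = 62.35 dB(A).
Σ 10^(L/10) = 2.121e+06 → L_total = 10·log₁₀(2.121e+06) = 63.27 dB(A).

63.3 dB(A)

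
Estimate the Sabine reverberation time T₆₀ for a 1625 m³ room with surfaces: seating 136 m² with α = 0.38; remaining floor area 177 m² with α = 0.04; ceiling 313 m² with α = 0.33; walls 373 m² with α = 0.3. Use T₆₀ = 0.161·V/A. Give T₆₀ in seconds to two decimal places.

A = Σ Sᵢαᵢ = 136·0.38 + 177·0.04 + 313·0.33 + 373·0.3 = 273.95 m².
T₆₀ = 0.161·V/A = 0.161·1625/273.95 = 0.955 s.

0.96 s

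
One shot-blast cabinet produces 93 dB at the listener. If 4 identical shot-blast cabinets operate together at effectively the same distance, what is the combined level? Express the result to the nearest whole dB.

L_total = L₁ + 10·log₁₀ N for N identical incoherent sources.
L_total = 93 + 10·log₁₀(4) = 93 + 6.021 = 99.02 dB.

99 dB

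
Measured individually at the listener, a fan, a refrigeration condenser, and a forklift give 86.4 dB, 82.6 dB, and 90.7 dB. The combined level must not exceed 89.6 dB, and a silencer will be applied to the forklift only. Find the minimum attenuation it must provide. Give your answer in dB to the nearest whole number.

The untreated sources together contribute 10^(86.4/10) + 10^(82.6/10) = 6.185e+08, i.e. 87.91 dB.
To meet 89.6 dB overall, the treated forklift may contribute at most 10^(89.6/10) − 6.185e+08 = 2.935e+08, i.e. 84.68 dB.
Required insertion loss = 90.7 − 84.68 = 6.02 dB.

6 dB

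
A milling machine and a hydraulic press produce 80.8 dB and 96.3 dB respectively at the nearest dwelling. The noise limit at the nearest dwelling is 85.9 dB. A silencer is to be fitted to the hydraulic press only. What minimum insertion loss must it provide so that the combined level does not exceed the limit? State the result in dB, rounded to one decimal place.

12.0 dB

Everything except the hydraulic press sums to 10^(80.8/10) = 1.202e+08 in linear terms, 80.80 dB.
To meet 85.9 dB overall, the treated hydraulic press may contribute at most 10^(85.9/10) − 1.202e+08 = 2.688e+08, i.e. 84.29 dB.
So the hydraulic press must be reduced from 96.3 to 84.29 dB: IL = 12.01 dB.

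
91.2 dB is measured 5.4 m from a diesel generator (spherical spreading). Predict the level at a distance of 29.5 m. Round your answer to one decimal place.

For a point source, L₂ = L₁ − 20·log₁₀(r₂/r₁).
L₂ = 91.2 − 20·log₁₀(29.5/5.4) = 91.2 − 14.749 = 76.45 dB.

76.5 dB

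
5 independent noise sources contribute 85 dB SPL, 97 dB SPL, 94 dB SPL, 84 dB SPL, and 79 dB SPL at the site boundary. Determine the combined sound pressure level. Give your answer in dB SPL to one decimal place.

99.1 dB SPL

For uncorrelated sources the intensities add, so convert each level to linear form, sum, and take 10·log₁₀ of the total.
Σ 10^(L/10) = 10^(85/10) + 10^(97/10) + 10^(94/10) + 10^(84/10) + 10^(79/10) = 8.171e+09.
L_total = 10·log₁₀(8.171e+09) = 99.12 dB SPL.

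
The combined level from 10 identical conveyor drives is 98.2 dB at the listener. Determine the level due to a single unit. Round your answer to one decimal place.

88.2 dB

10 equal contributions raise the level by 10·log₁₀ 10 = 10.000 dB, so each unit alone gives 98.2 − 10.000.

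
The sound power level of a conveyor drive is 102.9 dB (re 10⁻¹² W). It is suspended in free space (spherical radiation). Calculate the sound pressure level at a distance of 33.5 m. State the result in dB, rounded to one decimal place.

The power spreads over a sphere of area 4π·r², so L_p = L_w − 10·log₁₀(4π·r²).
4π·r² = 1.41e+04 m², 10·log₁₀ of that is 41.493 dB.
L_p = 102.9 − 41.493 = 61.41 dB.

61.4 dB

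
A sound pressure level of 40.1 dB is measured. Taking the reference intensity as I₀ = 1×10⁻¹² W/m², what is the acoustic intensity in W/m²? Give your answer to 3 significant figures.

1.02e-08 W/m²

I/I₀ = 10^(40.1/10) = 1.023e+04, so I = 1.023e+04 × 10⁻¹² W/m².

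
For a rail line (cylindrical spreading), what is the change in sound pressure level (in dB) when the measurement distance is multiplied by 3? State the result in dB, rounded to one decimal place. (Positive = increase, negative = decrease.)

-4.8 dB

Line-source spreading: ΔL = −10·log₁₀(r₂/r₁).
ΔL = −10·log₁₀(3) = -4.77 dB.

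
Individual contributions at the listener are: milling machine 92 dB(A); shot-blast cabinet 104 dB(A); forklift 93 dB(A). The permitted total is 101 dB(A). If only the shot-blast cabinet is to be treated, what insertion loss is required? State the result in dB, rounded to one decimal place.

4.5 dB

The untreated sources together contribute 10^(92/10) + 10^(93/10) = 3.580e+09, i.e. 95.54 dB(A).
To meet 101 dB(A) overall, the treated shot-blast cabinet may contribute at most 10^(101/10) − 3.580e+09 = 9.009e+09, i.e. 99.55 dB(A).
So the shot-blast cabinet must be reduced from 104 to 99.55 dB(A): IL = 4.45 dB.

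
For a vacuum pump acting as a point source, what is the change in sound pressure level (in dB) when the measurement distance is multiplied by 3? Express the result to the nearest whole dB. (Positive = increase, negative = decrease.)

With spherical spreading the level changes by −20·log₁₀(r₂/r₁).
ΔL = −20·log₁₀(3) = -9.54 dB.

-10 dB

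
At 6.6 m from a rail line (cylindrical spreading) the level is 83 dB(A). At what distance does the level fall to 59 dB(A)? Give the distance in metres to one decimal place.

1657.8 m

The 24.0 dB drop corresponds to a distance ratio of 10^(24.0/10) for a line source.
r₂ = 6.6·10^((83−59)/10) = 6.6·10^(24.0/10) = 1657.85 m.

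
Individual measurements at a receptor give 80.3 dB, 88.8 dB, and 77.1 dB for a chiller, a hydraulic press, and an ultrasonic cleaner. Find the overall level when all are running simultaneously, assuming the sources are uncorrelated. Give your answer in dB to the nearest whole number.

Incoherent sources combine by intensity addition: L_total = 10·log₁₀(Σ 10^(L_i/10)).
Σ 10^(L/10) = 10^(80.3/10) + 10^(88.8/10) + 10^(77.1/10) = 9.170e+08.
L_total = 10·log₁₀(9.170e+08) = 89.62 dB.

90 dB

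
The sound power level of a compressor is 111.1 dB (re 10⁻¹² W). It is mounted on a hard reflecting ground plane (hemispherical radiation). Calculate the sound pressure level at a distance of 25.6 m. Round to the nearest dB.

75 dB

The power spreads over a hemisphere of area 2π·r², so L_p = L_w − 10·log₁₀(2π·r²).
2π·r² = 4118 m², 10·log₁₀ of that is 36.147 dB.
L_p = 111.1 − 36.147 = 74.95 dB.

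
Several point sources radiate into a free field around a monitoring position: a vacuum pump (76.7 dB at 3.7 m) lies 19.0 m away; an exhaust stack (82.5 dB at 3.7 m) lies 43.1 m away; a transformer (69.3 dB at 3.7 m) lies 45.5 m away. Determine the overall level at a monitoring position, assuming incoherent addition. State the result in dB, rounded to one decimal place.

Apply inverse-square spreading to bring every level to the receiver, then sum 10^(L/10).
vacuum pump: 76.7 − 20·log₁₀(19.0/3.7) = 76.7 − 14.21 = 62.49 dB.
exhaust stack: 82.5 − 20·log₁₀(43.1/3.7) = 82.5 − 21.33 = 61.17 dB.
transformer: 69.3 − 20·log₁₀(45.5/3.7) = 69.3 − 21.80 = 47.50 dB.
Σ 10^(L/10) = 3.141e+06 → L_total = 10·log₁₀(3.141e+06) = 64.97 dB.

65.0 dB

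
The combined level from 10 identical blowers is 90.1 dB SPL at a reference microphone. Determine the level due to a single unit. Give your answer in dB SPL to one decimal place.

80.1 dB SPL

Dividing the total intensity by 10 lowers the level by 10·log₁₀ 10 = 10.000 dB: L₁ = 90.1 − 10.000.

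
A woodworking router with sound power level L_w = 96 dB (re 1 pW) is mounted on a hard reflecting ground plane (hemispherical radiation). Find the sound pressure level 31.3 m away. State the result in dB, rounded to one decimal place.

58.1 dB

L_p = L_w − 10·log₁₀(2π·r²) with r = 31.3 m.
2π·r² = 6156 m², 10·log₁₀ of that is 37.893 dB.
L_p = 96 − 37.893 = 58.11 dB.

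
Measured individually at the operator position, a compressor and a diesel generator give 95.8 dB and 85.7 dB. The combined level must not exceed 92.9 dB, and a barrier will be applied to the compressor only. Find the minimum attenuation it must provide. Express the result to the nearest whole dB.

Everything except the compressor sums to 10^(85.7/10) = 3.715e+08 in linear terms, 85.70 dB.
To meet 92.9 dB overall, the treated compressor may contribute at most 10^(92.9/10) − 3.715e+08 = 1.578e+09, i.e. 91.98 dB.
Required insertion loss = 95.8 − 91.98 = 3.82 dB.

4 dB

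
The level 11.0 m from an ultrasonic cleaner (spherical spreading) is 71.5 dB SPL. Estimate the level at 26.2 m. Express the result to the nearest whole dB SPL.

For a point source, L₂ = L₁ − 20·log₁₀(r₂/r₁).
L₂ = 71.5 − 20·log₁₀(26.2/11.0) = 71.5 − 7.538 = 63.96 dB SPL.

64 dB SPL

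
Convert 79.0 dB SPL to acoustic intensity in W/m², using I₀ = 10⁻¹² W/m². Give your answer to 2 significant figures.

I = I₀·10^(L/10) = 10⁻¹² × 10^(79.0/10) = 10^(-4.100).

7.9e-05 W/m²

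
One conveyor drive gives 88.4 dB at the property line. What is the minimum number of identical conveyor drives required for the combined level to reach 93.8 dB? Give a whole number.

N identical sources give L₁ + 10·log₁₀ N, so require 10·log₁₀ N ≥ 93.8 − 88.4 = 5.4 dB.
N ≥ 10^(5.4/10) = 3.467, so N = 4.

4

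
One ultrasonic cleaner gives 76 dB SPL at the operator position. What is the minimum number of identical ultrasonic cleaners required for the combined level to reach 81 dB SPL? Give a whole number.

4

The shortfall is 81 − 76 = 5.0 dB, and N units add 10·log₁₀ N, so need 10·log₁₀ N ≥ 5.0.
N ≥ 10^(5.0/10) = 3.162, so N = 4.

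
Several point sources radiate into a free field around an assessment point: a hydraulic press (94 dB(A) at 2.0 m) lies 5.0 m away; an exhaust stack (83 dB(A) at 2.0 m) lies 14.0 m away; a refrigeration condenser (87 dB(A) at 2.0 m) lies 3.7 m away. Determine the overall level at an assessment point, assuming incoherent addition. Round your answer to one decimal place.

Apply inverse-square spreading to bring every level to the receiver, then sum 10^(L/10).
hydraulic press: 94 − 20·log₁₀(5.0/2.0) = 94 − 7.96 = 86.04 dB(A).
exhaust stack: 83 − 20·log₁₀(14.0/2.0) = 83 − 16.90 = 66.10 dB(A).
refrigeration condenser: 87 − 20·log₁₀(3.7/2.0) = 87 − 5.34 = 81.66 dB(A).
Σ 10^(L/10) = 5.524e+08 → L_total = 10·log₁₀(5.524e+08) = 87.42 dB(A).

87.4 dB(A)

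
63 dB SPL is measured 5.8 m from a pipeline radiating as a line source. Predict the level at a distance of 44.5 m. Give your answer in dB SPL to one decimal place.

54.2 dB SPL

Line-source attenuation: ΔL = 10·log₁₀(r₂/r₁) = 10·log₁₀(44.5/5.8) = 8.849 dB.
L₂ = 63 − 10·log₁₀(44.5/5.8) = 63 − 8.849 = 54.15 dB SPL.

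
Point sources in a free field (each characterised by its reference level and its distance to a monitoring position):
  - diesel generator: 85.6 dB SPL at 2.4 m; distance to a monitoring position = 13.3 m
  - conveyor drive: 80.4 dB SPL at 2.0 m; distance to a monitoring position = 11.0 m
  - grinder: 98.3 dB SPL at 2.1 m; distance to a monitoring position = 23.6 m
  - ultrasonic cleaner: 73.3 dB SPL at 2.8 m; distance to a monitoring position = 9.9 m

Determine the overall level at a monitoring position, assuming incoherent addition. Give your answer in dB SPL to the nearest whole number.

78 dB SPL

Apply inverse-square spreading to bring every level to the receiver, then sum 10^(L/10).
diesel generator: 85.6 − 20·log₁₀(13.3/2.4) = 85.6 − 14.87 = 70.73 dB SPL.
conveyor drive: 80.4 − 20·log₁₀(11.0/2.0) = 80.4 − 14.81 = 65.59 dB SPL.
grinder: 98.3 − 20·log₁₀(23.6/2.1) = 98.3 − 21.01 = 77.29 dB SPL.
ultrasonic cleaner: 73.3 − 20·log₁₀(9.9/2.8) = 73.3 − 10.97 = 62.33 dB SPL.
Σ 10^(L/10) = 7.069e+07 → L_total = 10·log₁₀(7.069e+07) = 78.49 dB SPL.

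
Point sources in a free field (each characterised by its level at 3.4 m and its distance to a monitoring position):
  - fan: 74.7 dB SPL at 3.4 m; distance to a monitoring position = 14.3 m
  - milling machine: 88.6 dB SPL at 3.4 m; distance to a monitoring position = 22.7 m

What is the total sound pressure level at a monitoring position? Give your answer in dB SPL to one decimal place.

72.5 dB SPL

Apply inverse-square spreading to bring every level to the receiver, then sum 10^(L/10).
fan: 74.7 − 20·log₁₀(14.3/3.4) = 74.7 − 12.48 = 62.22 dB SPL.
milling machine: 88.6 − 20·log₁₀(22.7/3.4) = 88.6 − 16.49 = 72.11 dB SPL.
Σ 10^(L/10) = 1.792e+07 → L_total = 10·log₁₀(1.792e+07) = 72.53 dB SPL.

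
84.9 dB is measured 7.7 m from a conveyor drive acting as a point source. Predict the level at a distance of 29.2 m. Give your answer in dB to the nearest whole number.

73 dB

Point-source attenuation: ΔL = 20·log₁₀(r₂/r₁) = 20·log₁₀(29.2/7.7) = 11.578 dB.
L₂ = 84.9 − 20·log₁₀(29.2/7.7) = 84.9 − 11.578 = 73.32 dB.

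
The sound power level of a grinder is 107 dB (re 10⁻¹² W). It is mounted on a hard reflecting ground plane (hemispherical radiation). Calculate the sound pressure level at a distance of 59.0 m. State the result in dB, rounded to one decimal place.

63.6 dB

L_p = L_w − 10·log₁₀(2π·r²) with r = 59.0 m.
2π·r² = 2.187e+04 m², 10·log₁₀ of that is 43.399 dB.
L_p = 107 − 43.399 = 63.60 dB.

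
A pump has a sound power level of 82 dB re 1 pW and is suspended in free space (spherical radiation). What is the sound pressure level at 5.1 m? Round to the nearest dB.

57 dB

Free-field spherical radiation: L_p = L_w − 10·log₁₀(4π·r²), r = 5.1 m.
4π·r² = 326.9 m², 10·log₁₀ of that is 25.144 dB.
L_p = 82 − 25.144 = 56.86 dB.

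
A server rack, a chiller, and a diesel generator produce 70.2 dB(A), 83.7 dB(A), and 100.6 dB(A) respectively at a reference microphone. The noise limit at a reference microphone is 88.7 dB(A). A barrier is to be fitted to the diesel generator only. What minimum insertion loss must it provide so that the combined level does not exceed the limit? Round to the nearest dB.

14 dB

The untreated sources together contribute 10^(70.2/10) + 10^(83.7/10) = 2.449e+08, i.e. 83.89 dB(A).
To meet 88.7 dB(A) overall, the treated diesel generator may contribute at most 10^(88.7/10) − 2.449e+08 = 4.964e+08, i.e. 86.96 dB(A).
Required insertion loss = 100.6 − 86.96 = 13.64 dB.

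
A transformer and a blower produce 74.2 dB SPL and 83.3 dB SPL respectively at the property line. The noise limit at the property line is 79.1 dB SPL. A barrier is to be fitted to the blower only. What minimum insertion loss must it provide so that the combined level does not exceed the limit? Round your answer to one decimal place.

5.9 dB

Fixed contribution from the other source: Σ 10^(L/10) = 10^(74.2/10) = 2.630e+07 (74.20 dB SPL).
The limit corresponds to 10^(79.1/10) = 8.128e+07; subtracting the fixed part leaves 5.498e+07 for the blower, i.e. 77.40 dB SPL.
So the blower must be reduced from 83.3 to 77.40 dB SPL: IL = 5.90 dB.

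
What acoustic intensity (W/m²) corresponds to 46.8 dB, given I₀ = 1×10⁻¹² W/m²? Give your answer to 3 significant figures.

4.79e-08 W/m²

I/I₀ = 10^(46.8/10) = 4.786e+04, so I = 4.786e+04 × 10⁻¹² W/m².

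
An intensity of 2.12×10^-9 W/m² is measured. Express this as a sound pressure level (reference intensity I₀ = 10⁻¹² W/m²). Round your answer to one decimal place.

33.3 dB

Dividing by I₀ shifts the exponent by 12: I/I₀ = 2.12×10^3.
L = 10·(0.3263 + 3) = 33.26 dB.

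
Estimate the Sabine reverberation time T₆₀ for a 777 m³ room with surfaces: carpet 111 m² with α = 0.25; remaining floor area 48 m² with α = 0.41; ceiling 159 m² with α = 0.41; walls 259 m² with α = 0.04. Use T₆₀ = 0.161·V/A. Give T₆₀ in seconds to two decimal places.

A = Σ Sᵢαᵢ = 111·0.25 + 48·0.41 + 159·0.41 + 259·0.04 = 122.98 m².
T₆₀ = 0.161 × 777 / 122.98 = 1.017 s.

1.02 s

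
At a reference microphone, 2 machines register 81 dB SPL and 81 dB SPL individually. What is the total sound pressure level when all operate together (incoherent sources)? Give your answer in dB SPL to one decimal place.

For uncorrelated sources the intensities add, so convert each level to linear form, sum, and take 10·log₁₀ of the total.
Σ 10^(L/10) = 10^(81/10) + 10^(81/10) = 2.518e+08.
L_total = 10·log₁₀(2.518e+08) = 84.01 dB SPL.

84.0 dB SPL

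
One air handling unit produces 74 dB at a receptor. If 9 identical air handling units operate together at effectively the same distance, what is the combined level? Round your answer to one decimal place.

83.5 dB

L_total = L₁ + 10·log₁₀ N for N identical incoherent sources.
L_total = 74 + 10·log₁₀(9) = 74 + 9.542 = 83.54 dB.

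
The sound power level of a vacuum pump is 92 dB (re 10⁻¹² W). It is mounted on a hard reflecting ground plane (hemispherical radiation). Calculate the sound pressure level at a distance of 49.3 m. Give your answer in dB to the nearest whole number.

Free-field hemispherical radiation: L_p = L_w − 10·log₁₀(2π·r²), r = 49.3 m.
2π·r² = 1.527e+04 m², 10·log₁₀ of that is 41.839 dB.
L_p = 92 − 41.839 = 50.16 dB.

50 dB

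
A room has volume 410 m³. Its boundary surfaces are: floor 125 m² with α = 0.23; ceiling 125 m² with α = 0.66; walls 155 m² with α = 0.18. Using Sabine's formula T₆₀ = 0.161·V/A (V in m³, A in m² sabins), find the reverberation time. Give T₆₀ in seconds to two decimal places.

Total absorption A = 125·0.23 + 125·0.66 + 155·0.18 = 139.15 m² sabins.
T₆₀ = 0.161·V/A = 0.161·410/139.15 = 0.474 s.

0.47 s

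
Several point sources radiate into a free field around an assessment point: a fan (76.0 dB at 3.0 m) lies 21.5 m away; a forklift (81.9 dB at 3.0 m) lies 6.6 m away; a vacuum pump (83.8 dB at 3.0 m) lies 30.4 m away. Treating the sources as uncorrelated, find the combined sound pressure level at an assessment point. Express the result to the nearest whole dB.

First find each source's level at the receiver (point-source: −20·log₁₀(r/r_ref)), then combine on an intensity basis.
fan: 76.0 − 20·log₁₀(21.5/3.0) = 76.0 − 17.11 = 58.89 dB.
forklift: 81.9 − 20·log₁₀(6.6/3.0) = 81.9 − 6.85 = 75.05 dB.
vacuum pump: 83.8 − 20·log₁₀(30.4/3.0) = 83.8 − 20.12 = 63.68 dB.
Σ 10^(L/10) = 3.511e+07 → L_total = 10·log₁₀(3.511e+07) = 75.45 dB.

75 dB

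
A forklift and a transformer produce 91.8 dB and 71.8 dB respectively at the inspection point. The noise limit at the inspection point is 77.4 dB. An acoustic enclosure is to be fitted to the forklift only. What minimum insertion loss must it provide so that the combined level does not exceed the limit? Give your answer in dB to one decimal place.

Fixed contribution from the other source: Σ 10^(L/10) = 10^(71.8/10) = 1.514e+07 (71.80 dB).
To meet 77.4 dB overall, the treated forklift may contribute at most 10^(77.4/10) − 1.514e+07 = 3.982e+07, i.e. 76.00 dB.
So the forklift must be reduced from 91.8 to 76.00 dB: IL = 15.80 dB.

15.8 dB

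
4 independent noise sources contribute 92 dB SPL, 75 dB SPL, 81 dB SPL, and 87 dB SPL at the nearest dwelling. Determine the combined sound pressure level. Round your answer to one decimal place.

Incoherent sources combine by intensity addition: L_total = 10·log₁₀(Σ 10^(L_i/10)).
Σ 10^(L/10) = 10^(92/10) + 10^(75/10) + 10^(81/10) + 10^(87/10) = 2.244e+09.
L_total = 10·log₁₀(2.244e+09) = 93.51 dB SPL.

93.5 dB SPL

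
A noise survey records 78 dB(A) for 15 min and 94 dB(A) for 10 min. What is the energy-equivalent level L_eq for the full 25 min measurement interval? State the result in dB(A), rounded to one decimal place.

90.2 dB(A)

L_eq = 10·log₁₀[(1/T)·Σ tᵢ·10^(Lᵢ/10)] with T = 25 min.
Σ tᵢ·10^(Lᵢ/10) = 15·10^(78/10) + 10·10^(94/10) = 2.607e+10.
L_eq = 10·log₁₀(2.607e+10/25) = 90.18 dB(A).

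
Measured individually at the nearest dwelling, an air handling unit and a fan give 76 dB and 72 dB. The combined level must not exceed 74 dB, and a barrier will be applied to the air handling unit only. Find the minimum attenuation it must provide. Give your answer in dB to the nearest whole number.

Everything except the air handling unit sums to 10^(72/10) = 1.585e+07 in linear terms, 72.00 dB.
The limit corresponds to 10^(74/10) = 2.512e+07; subtracting the fixed part leaves 9.270e+06 for the air handling unit, i.e. 69.67 dB.
So the air handling unit must be reduced from 76 to 69.67 dB: IL = 6.33 dB.

6 dB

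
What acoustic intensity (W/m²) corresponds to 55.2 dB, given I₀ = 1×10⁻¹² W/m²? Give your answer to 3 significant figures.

I = I₀·10^(L/10) = 10⁻¹² × 10^(55.2/10) = 10^(-6.480).

3.31e-07 W/m²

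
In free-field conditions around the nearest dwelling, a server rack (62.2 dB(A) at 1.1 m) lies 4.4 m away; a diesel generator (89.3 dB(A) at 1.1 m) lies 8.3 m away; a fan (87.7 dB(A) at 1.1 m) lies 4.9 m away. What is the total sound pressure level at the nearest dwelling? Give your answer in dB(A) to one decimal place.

76.5 dB(A)

Propagate each source to the receiver with L = L_ref − 20·log₁₀(r/r_ref), then add intensities.
server rack: 62.2 − 20·log₁₀(4.4/1.1) = 62.2 − 12.04 = 50.16 dB(A).
diesel generator: 89.3 − 20·log₁₀(8.3/1.1) = 89.3 − 17.55 = 71.75 dB(A).
fan: 87.7 − 20·log₁₀(4.9/1.1) = 87.7 − 12.98 = 74.72 dB(A).
Σ 10^(L/10) = 4.473e+07 → L_total = 10·log₁₀(4.473e+07) = 76.51 dB(A).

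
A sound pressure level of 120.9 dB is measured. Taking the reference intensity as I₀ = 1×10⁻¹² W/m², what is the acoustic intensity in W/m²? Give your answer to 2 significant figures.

I = I₀·10^(L/10) = 10⁻¹² × 10^(120.9/10) = 10^(0.090).

1.2 W/m²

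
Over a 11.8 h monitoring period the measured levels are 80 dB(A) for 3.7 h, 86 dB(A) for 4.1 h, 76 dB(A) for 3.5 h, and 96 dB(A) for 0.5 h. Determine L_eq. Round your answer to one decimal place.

85.4 dB(A)

The energy average is taken in the linear domain: L_eq = 10·log₁₀[(Σ tᵢ·10^(Lᵢ/10))/T], T = 11.8 h.
Σ tᵢ·10^(Lᵢ/10) = 3.7·10^(80/10) + 4.1·10^(86/10) + 3.5·10^(76/10) + 0.5·10^(96/10) = 4.132e+09.
L_eq = 10·log₁₀(4.132e+09/11.8) = 85.44 dB(A).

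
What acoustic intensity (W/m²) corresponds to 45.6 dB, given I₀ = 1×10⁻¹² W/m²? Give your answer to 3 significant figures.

L = 10·log₁₀(I/I₀) ⇒ I = I₀·10^(L/10) = 10⁻¹² × 10^4.56.

3.63e-08 W/m²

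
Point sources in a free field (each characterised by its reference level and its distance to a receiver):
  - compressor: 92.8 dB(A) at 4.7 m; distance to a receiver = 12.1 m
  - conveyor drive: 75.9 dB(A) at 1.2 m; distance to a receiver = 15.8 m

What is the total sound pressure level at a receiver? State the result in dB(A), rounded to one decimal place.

84.6 dB(A)

Apply inverse-square spreading to bring every level to the receiver, then sum 10^(L/10).
compressor: 92.8 − 20·log₁₀(12.1/4.7) = 92.8 − 8.21 = 84.59 dB(A).
conveyor drive: 75.9 − 20·log₁₀(15.8/1.2) = 75.9 − 22.39 = 53.51 dB(A).
Σ 10^(L/10) = 2.877e+08 → L_total = 10·log₁₀(2.877e+08) = 84.59 dB(A).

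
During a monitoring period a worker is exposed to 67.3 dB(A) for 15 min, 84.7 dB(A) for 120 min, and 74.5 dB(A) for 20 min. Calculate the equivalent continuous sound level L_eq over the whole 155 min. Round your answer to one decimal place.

L_eq = 10·log₁₀[(1/T)·Σ tᵢ·10^(Lᵢ/10)] with T = 155 min.
Σ tᵢ·10^(Lᵢ/10) = 15·10^(67.3/10) + 120·10^(84.7/10) + 20·10^(74.5/10) = 3.606e+10.
L_eq = 10·log₁₀(3.606e+10/155) = 83.67 dB(A).

83.7 dB(A)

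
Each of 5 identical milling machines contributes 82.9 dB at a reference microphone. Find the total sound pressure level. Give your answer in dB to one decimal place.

89.9 dB

N identical incoherent sources raise the level by 10·log₁₀ N.
L_total = 82.9 + 10·log₁₀(5) = 82.9 + 6.990 = 89.89 dB.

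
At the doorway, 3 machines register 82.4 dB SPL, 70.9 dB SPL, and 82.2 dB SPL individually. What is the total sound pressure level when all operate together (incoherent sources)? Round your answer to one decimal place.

For uncorrelated sources the intensities add, so convert each level to linear form, sum, and take 10·log₁₀ of the total.
Σ 10^(L/10) = 10^(82.4/10) + 10^(70.9/10) + 10^(82.2/10) = 3.520e+08.
L_total = 10·log₁₀(3.520e+08) = 85.47 dB SPL.

85.5 dB SPL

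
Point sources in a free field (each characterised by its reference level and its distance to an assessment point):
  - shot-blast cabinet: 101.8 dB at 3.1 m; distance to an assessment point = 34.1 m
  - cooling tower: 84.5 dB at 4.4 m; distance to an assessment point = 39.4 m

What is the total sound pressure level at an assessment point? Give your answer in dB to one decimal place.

81.1 dB

First find each source's level at the receiver (point-source: −20·log₁₀(r/r_ref)), then combine on an intensity basis.
shot-blast cabinet: 101.8 − 20·log₁₀(34.1/3.1) = 101.8 − 20.83 = 80.97 dB.
cooling tower: 84.5 − 20·log₁₀(39.4/4.4) = 84.5 − 19.04 = 65.46 dB.
Σ 10^(L/10) = 1.286e+08 → L_total = 10·log₁₀(1.286e+08) = 81.09 dB.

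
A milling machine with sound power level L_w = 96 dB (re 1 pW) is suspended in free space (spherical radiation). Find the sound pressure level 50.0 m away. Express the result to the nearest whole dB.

L_p = L_w − 10·log₁₀(4π·r²) with r = 50.0 m.
4π·r² = 3.142e+04 m², 10·log₁₀ of that is 44.971 dB.
L_p = 96 − 44.971 = 51.03 dB.

51 dB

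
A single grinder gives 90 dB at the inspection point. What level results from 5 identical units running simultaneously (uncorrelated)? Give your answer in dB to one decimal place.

L_total = L₁ + 10·log₁₀ N for N identical incoherent sources.
L_total = 90 + 10·log₁₀(5) = 90 + 6.990 = 96.99 dB.

97.0 dB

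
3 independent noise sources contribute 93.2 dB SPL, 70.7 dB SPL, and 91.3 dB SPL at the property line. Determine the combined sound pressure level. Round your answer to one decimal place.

95.4 dB SPL

For uncorrelated sources the intensities add, so convert each level to linear form, sum, and take 10·log₁₀ of the total.
Σ 10^(L/10) = 10^(93.2/10) + 10^(70.7/10) + 10^(91.3/10) = 3.450e+09.
L_total = 10·log₁₀(3.450e+09) = 95.38 dB SPL.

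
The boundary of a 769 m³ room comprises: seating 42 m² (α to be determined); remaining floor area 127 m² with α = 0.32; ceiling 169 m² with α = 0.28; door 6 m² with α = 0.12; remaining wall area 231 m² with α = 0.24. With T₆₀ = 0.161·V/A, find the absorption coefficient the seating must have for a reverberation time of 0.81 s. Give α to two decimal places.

From T₆₀ = 0.161·V/A, the target T₆₀ = 0.81 s needs A = 0.161·769/0.81 = 152.85 m².
Absorption from the other surfaces = 127·0.32 + 169·0.28 + 6·0.12 + 231·0.24 = 144.12 m², so the seating must supply 8.73 m² over 42 m².
α = 8.73/42 = 0.208.

0.21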